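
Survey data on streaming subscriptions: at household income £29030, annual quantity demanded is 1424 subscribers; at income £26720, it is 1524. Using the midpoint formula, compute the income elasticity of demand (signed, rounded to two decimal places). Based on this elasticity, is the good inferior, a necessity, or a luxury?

%ΔQ = (1524 − 1424)/[( 1424 + 1524)/2] = 100/1474 = 0.067842…
%ΔIncome = (26720 − 29030)/[( 29030 + 26720)/2] = -2310/27875 = -0.082869…
E_income = (100/1474) / (-2310/27875) = -0.8186…
E_income < 0 ⇒ inferior good.

-0.82; inferior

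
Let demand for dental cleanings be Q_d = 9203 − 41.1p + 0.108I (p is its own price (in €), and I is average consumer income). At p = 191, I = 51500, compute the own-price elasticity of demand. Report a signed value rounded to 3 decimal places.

At the given values, Q_d = 9203 − 41.1(191) + 0.108(51500) = 6914.9.
∂Q_d/∂p = −41.1.
E = (-41.1) × (191/6914.9) = -1.13524…

-1.135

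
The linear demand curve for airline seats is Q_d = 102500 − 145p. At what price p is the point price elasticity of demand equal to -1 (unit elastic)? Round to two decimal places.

Ed = −145p/(102500 − 145p). Set this equal to -1:
145p = 1·(102500 − 145p) ⇒ 145p(1 + 1) = 1·102500
p = 1·102500 / (145·2) = 353.4482…

353.45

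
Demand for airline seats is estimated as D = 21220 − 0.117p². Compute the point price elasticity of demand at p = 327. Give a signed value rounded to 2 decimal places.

-2.87

dD/dp = −2·0.117·p = -76.518. At p = 327, D = 8709.307.
Ed = (dD/dp)·(p/D) = (-76.518) × (327/8709.307) = -2.8729…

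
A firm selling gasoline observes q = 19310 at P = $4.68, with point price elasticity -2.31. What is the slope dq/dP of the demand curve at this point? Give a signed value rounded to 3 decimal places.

-9531.218

Ed = (dq/dP)·(P/q) ⇒ dq/dP = Ed·q/P = (-2.31)·19310/4.68 = -9531.21794…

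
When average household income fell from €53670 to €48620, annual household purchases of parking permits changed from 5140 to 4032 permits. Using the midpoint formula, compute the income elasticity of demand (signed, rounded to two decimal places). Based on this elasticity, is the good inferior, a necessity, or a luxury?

%ΔQ = (4032 − 5140)/[( 5140 + 4032)/2] = -1108/4586 = -0.241604…
%ΔIncome = (48620 − 53670)/[( 53670 + 48620)/2] = -5050/51145 = -0.098738…
E_income = (-1108/4586) / (-5050/51145) = 2.4469…
E_income > 1 ⇒ normal good, luxury.

2.45; luxury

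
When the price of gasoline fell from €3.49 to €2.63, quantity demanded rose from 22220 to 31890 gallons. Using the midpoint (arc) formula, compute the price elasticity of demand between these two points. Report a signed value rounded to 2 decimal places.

%ΔQ = (31890 − 22220) / [(22220 + 31890)/2] = 9670/27055 = 0.357420…
%ΔP = (2.63 − 3.49) / [(3.49 + 2.63)/2] = -0.86/3.06 = -0.281045…
Arc Ed = %ΔQ / %ΔP = (9670/27055) / (-0.86/3.06) = -1.2717…

-1.27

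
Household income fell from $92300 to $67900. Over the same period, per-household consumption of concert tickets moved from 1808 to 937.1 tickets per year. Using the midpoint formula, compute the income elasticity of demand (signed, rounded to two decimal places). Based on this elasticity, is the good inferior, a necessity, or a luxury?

2.08; luxury

%ΔQ = (937.1 − 1808)/[( 1808 + 937.1)/2] = -870.9/1372.55 = -0.634512…
%ΔIncome = (67900 − 92300)/[( 92300 + 67900)/2] = -24400/80100 = -0.304619…
E_income = (-870.9/1372.55) / (-24400/80100) = 2.0829…
E_income > 1 ⇒ normal good, luxury.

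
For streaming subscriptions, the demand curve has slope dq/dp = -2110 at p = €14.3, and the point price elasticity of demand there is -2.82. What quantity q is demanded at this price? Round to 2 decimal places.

Ed = (dq/dp)·(p/q) ⇒ q = (dq/dp)·p/Ed = (-2110)·14.3/(-2.82) = 10699.6453…

10699.65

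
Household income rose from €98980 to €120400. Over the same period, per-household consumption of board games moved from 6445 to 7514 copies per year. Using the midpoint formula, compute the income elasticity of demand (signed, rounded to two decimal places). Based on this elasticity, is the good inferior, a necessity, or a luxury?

0.78; necessity

%ΔQ = (7514 − 6445)/[( 6445 + 7514)/2] = 1069/6979.5 = 0.153162…
%ΔIncome = (120400 − 98980)/[( 98980 + 120400)/2] = 21420/109690 = 0.195277…
E_income = (1069/6979.5) / (21420/109690) = 0.7843…
0 < E_income < 1 ⇒ normal good, necessity.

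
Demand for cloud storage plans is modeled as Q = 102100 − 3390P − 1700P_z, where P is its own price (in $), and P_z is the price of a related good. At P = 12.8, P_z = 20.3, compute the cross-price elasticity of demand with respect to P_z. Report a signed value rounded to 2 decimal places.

At the given values, Q = 102100 − 3390(12.8) − 1700(20.3) = 24198.
∂Q/∂P_z = -1700.
E = (-1700) × (20.3/24198) = -1.4261…

-1.43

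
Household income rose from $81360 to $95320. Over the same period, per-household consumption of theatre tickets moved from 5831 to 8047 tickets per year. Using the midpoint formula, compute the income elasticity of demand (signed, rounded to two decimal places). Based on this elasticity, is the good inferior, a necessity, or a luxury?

%ΔQ = (8047 − 5831)/[( 5831 + 8047)/2] = 2216/6939 = 0.319354…
%ΔIncome = (95320 − 81360)/[( 81360 + 95320)/2] = 13960/88340 = 0.158025…
E_income = (2216/6939) / (13960/88340) = 2.0209…
E_income > 1 ⇒ normal good, luxury.

2.02; luxury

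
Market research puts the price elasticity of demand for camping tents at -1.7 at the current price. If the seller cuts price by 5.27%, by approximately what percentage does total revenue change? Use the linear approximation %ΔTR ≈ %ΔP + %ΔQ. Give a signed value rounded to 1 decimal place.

%ΔQ ≈ Ed × %ΔP = (-1.7) × (-5.27%) = +8.9590%
%ΔTR ≈ %ΔP + %ΔQ = (-5.27%) + (+8.9590%) = +3.6890%

+3.7%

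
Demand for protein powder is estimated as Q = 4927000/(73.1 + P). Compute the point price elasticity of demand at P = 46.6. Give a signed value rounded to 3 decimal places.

-0.389

dQ/dP = −4927000/(73.1 + P)² = -343.87. At P = 46.6, Q = 41161.2.
Ed = (dQ/dP)·(P/Q) = (-343.87) × (46.6/41161.2) = -0.38930…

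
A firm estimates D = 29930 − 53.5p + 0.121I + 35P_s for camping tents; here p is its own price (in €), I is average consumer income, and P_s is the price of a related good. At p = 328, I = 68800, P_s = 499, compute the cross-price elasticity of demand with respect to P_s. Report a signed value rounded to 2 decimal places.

At the given values, D = 29930 − 53.5(328) + 0.121(68800) + 35(499) = 38171.8.
∂D/∂P_s = 35.
E = (35) × (499/38171.8) = 0.4575…

0.46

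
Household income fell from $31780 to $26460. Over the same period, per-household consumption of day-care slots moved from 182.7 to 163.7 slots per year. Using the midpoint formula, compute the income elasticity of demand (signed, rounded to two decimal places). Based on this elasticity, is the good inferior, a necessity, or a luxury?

0.60; necessity

%ΔQ = (163.7 − 182.7)/[( 182.7 + 163.7)/2] = -19/173.2 = -0.109699…
%ΔIncome = (26460 − 31780)/[( 31780 + 26460)/2] = -5320/29120 = -0.182692…
E_income = (-19/173.2) / (-5320/29120) = 0.6004…
0 < E_income < 1 ⇒ normal good, necessity.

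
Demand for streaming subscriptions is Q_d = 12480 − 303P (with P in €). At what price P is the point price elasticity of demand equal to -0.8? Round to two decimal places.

18.31

Ed = −303P/(12480 − 303P). Set this equal to -0.8:
303P = 0.8·(12480 − 303P) ⇒ 303P(1 + 0.8) = 0.8·12480
P = 0.8·12480 / (303·1.8) = 18.3058…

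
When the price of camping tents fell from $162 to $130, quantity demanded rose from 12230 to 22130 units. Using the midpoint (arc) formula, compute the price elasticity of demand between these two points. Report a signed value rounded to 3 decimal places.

-2.629

%ΔQ = (22130 − 12230) / [(12230 + 22130)/2] = 9900/17180 = 0.576251…
%ΔP = (130 − 162) / [(162 + 130)/2] = -32/146 = -0.219178…
Arc Ed = %ΔQ / %ΔP = (9900/17180) / (-32/146) = -2.62914…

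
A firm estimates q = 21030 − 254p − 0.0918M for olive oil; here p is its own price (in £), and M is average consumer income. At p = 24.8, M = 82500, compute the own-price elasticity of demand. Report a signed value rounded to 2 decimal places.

-0.88

At the given values, q = 21030 − 254(24.8) − 0.0918(82500) = 7157.3.
∂q/∂p = −254.
E = (-254) × (24.8/7157.3) = -0.8801…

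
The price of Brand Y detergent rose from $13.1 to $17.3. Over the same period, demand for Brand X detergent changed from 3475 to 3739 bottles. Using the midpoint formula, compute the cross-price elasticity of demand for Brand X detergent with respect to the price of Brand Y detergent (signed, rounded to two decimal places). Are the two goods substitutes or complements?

0.26; substitutes

%ΔQ_{Brand X detergent} = (3739 − 3475)/avg = 264/3607 = 0.073191…
%ΔP_{Brand Y detergent} = (17.3 − 13.1)/avg = 4.2/15.2 = 0.276315…
E_cross = (264/3607) / (4.2/15.2) = 0.2648…
E_cross > 0 ⇒ the goods are substitutes.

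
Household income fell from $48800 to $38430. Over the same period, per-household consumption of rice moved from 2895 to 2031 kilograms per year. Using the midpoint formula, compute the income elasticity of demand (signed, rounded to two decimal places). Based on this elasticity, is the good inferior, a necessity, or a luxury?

%ΔQ = (2031 − 2895)/[( 2895 + 2031)/2] = -864/2463 = -0.350791…
%ΔIncome = (38430 − 48800)/[( 48800 + 38430)/2] = -10370/43615 = -0.237762…
E_income = (-864/2463) / (-10370/43615) = 1.4753…
E_income > 1 ⇒ normal good, luxury.

1.48; luxury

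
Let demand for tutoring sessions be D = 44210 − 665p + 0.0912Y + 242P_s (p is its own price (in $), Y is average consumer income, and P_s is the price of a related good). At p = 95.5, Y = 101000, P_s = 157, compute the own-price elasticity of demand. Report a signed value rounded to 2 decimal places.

-2.28

At the given values, D = 44210 − 665(95.5) + 0.0912(101000) + 242(157) = 27907.7.
∂D/∂p = −665.
E = (-665) × (95.5/27907.7) = -2.2756…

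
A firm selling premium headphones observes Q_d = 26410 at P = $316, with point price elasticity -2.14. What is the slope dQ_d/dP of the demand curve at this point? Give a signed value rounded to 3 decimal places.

Ed = (dQ_d/dP)·(P/Q_d) ⇒ dQ_d/dP = Ed·Q_d/P = (-2.14)·26410/316 = -178.85253…

-178.853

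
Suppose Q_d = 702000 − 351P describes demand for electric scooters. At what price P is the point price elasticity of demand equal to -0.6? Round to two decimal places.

750.00

Ed = −351P/(702000 − 351P). Set this equal to -0.6:
351P = 0.6·(702000 − 351P) ⇒ 351P(1 + 0.6) = 0.6·702000
P = 0.6·702000 / (351·1.6) = 750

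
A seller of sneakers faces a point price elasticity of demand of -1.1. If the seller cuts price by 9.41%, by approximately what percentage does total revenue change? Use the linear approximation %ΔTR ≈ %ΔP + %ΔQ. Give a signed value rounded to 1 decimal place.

%ΔQ ≈ Ed × %ΔP = (-1.1) × (-9.41%) = +10.3510%
%ΔTR ≈ %ΔP + %ΔQ = (-9.41%) + (+10.3510%) = +0.9410%

+0.9%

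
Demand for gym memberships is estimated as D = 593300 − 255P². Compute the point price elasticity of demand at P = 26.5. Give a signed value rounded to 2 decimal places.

dD/dP = −2·255·P = -13515. At P = 26.5, D = 414226.25.
Ed = (dD/dP)·(P/D) = (-13515) × (26.5/414226.25) = -0.8646…

-0.86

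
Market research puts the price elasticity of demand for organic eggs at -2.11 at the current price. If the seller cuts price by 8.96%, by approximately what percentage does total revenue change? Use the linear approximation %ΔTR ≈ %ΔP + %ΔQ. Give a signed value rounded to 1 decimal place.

+9.9%

%ΔQ ≈ Ed × %ΔP = (-2.11) × (-8.96%) = +18.9056%
%ΔTR ≈ %ΔP + %ΔQ = (-8.96%) + (+18.9056%) = +9.9456%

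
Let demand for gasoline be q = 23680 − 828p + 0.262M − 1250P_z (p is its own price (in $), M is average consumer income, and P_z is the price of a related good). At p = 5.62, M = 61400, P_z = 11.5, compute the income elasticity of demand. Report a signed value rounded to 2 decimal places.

At the given values, q = 23680 − 828(5.62) + 0.262(61400) − 1250(11.5) = 20738.44.
∂q/∂M = 0.262.
E = (0.262) × (61400/20738.44) = 0.7756…

0.78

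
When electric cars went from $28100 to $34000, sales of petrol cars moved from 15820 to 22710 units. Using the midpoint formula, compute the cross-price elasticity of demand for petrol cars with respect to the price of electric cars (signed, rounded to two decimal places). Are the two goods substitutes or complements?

%ΔQ_{petrol cars} = (22710 − 15820)/avg = 6890/19265 = 0.357643…
%ΔP_{electric cars} = (34000 − 28100)/avg = 5900/31050 = 0.190016…
E_cross = (6890/19265) / (5900/31050) = 1.8821…
E_cross > 0 ⇒ the goods are substitutes.

1.88; substitutes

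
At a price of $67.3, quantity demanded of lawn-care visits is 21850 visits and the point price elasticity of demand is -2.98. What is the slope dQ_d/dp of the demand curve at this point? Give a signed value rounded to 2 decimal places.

Ed = (dQ_d/dp)·(p/Q_d) ⇒ dQ_d/dp = Ed·Q_d/p = (-2.98)·21850/67.3 = -967.5037…

-967.50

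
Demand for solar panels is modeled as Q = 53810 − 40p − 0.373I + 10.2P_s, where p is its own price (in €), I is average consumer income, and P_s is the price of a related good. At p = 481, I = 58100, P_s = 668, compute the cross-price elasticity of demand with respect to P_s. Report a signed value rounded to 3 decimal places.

At the given values, Q = 53810 − 40(481) − 0.373(58100) + 10.2(668) = 19712.3.
∂Q/∂P_s = 10.2.
E = (10.2) × (668/19712.3) = 0.34565…

0.346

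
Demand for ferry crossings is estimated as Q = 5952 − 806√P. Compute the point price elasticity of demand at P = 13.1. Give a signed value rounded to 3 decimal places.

-0.481

dQ/dP = −806/(2√P) = -111.345. At P = 13.1, Q = 3034.77.
Ed = (dQ/dP)·(P/Q) = (-111.345) × (13.1/3034.77) = -0.48063…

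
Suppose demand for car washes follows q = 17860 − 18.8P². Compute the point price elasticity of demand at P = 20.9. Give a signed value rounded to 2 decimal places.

-1.70

dq/dP = −2·18.8·P = -785.84. At P = 20.9, q = 9647.972.
Ed = (dq/dP)·(P/q) = (-785.84) × (20.9/9647.972) = -1.7023…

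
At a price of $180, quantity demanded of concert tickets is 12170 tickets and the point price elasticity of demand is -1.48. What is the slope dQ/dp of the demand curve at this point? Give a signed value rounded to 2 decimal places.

Ed = (dQ/dp)·(p/Q) ⇒ dQ/dp = Ed·Q/p = (-1.48)·12170/180 = -100.0644…

-100.06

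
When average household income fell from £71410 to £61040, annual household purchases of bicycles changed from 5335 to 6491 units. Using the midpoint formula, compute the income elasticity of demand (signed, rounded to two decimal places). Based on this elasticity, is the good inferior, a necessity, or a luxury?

-1.25; inferior

%ΔQ = (6491 − 5335)/[( 5335 + 6491)/2] = 1156/5913 = 0.195501…
%ΔIncome = (61040 − 71410)/[( 71410 + 61040)/2] = -10370/66225 = -0.156587…
E_income = (1156/5913) / (-10370/66225) = -1.2485…
E_income < 0 ⇒ inferior good.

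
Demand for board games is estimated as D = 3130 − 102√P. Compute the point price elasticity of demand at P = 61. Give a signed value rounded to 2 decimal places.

-0.17

dD/dP = −102/(2√P) = -6.52988. At P = 61, D = 2333.35.
Ed = (dD/dP)·(P/D) = (-6.52988) × (61/2333.35) = -0.1707…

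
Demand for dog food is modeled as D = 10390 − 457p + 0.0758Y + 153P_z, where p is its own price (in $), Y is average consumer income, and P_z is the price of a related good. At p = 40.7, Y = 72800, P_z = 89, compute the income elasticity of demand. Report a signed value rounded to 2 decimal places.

At the given values, D = 10390 − 457(40.7) + 0.0758(72800) + 153(89) = 10925.34.
∂D/∂Y = 0.0758.
E = (0.0758) × (72800/10925.34) = 0.5050…

0.51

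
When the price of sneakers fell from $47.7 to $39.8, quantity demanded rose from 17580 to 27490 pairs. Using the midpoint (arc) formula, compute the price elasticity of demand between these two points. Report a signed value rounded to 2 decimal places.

%ΔQ = (27490 − 17580) / [(17580 + 27490)/2] = 9910/22535 = 0.439760…
%ΔP = (39.8 − 47.7) / [(47.7 + 39.8)/2] = -7.9/43.75 = -0.180571…
Arc Ed = %ΔQ / %ΔP = (9910/22535) / (-7.9/43.75) = -2.4353…

-2.44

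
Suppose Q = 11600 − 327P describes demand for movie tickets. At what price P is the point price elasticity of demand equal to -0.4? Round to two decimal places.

10.14

Ed = −327P/(11600 − 327P). Set this equal to -0.4:
327P = 0.4·(11600 − 327P) ⇒ 327P(1 + 0.4) = 0.4·11600
P = 0.4·11600 / (327·1.4) = 10.1354…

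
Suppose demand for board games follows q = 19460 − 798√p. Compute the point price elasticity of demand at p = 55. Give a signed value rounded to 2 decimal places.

-0.22

dq/dp = −798/(2√p) = -53.8011. At p = 55, q = 13541.9.
Ed = (dq/dp)·(p/q) = (-53.8011) × (55/13541.9) = -0.2185…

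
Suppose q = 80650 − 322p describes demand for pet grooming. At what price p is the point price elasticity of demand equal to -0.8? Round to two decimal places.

Ed = −322p/(80650 − 322p). Set this equal to -0.8:
322p = 0.8·(80650 − 322p) ⇒ 322p(1 + 0.8) = 0.8·80650
p = 0.8·80650 / (322·1.8) = 111.3181…

111.32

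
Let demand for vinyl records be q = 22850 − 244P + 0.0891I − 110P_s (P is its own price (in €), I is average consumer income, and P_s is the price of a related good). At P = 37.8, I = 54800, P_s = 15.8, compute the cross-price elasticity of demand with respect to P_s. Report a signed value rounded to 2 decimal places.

At the given values, q = 22850 − 244(37.8) + 0.0891(54800) − 110(15.8) = 16771.48.
∂q/∂P_s = -110.
E = (-110) × (15.8/16771.48) = -0.1036…

-0.10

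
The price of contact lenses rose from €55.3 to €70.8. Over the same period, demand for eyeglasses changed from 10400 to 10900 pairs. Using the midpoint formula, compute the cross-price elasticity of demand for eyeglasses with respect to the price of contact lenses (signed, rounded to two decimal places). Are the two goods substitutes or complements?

%ΔQ_{eyeglasses} = (10900 − 10400)/avg = 500/10650 = 0.046948…
%ΔP_{contact lenses} = (70.8 − 55.3)/avg = 15.5/63.05 = 0.245836…
E_cross = (500/10650) / (15.5/63.05) = 0.1909…
E_cross > 0 ⇒ the goods are substitutes.

0.19; substitutes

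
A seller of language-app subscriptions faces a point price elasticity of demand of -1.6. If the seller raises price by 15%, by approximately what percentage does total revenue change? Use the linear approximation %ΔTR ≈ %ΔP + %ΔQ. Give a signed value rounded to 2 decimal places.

-9.00%

%ΔQ ≈ Ed × %ΔP = (-1.6) × (+15%) = -24.0000%
%ΔTR ≈ %ΔP + %ΔQ = (+15%) + (-24.0000%) = -9.0000%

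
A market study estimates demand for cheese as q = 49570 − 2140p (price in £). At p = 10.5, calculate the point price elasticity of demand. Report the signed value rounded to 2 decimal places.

-0.83

dq/dp = −2140. At p = 10.5, q = 49570 − 2140(10.5) = 27100.
Ed = (dq/dp)·(p/q) = −2140 × (10.5/27100) = -0.8291…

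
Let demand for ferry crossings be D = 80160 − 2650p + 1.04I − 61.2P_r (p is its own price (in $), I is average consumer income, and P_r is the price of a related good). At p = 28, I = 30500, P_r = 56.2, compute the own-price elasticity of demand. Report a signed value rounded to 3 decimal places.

-2.167

At the given values, D = 80160 − 2650(28) + 1.04(30500) − 61.2(56.2) = 34240.56.
∂D/∂p = −2650.
E = (-2650) × (28/34240.56) = -2.16702…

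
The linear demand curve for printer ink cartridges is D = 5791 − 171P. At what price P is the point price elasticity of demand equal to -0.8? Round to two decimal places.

Ed = −171P/(5791 − 171P). Set this equal to -0.8:
171P = 0.8·(5791 − 171P) ⇒ 171P(1 + 0.8) = 0.8·5791
P = 0.8·5791 / (171·1.8) = 15.0513…

15.05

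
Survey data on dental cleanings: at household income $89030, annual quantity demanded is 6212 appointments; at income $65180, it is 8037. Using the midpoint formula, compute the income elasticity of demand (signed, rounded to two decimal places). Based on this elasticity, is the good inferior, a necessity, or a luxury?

%ΔQ = (8037 − 6212)/[( 6212 + 8037)/2] = 1825/7124.5 = 0.256158…
%ΔIncome = (65180 − 89030)/[( 89030 + 65180)/2] = -23850/77105 = -0.309318…
E_income = (1825/7124.5) / (-23850/77105) = -0.8281…
E_income < 0 ⇒ inferior good.

-0.83; inferior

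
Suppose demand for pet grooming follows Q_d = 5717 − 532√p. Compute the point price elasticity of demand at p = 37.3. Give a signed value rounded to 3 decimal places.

-0.658

dQ_d/dp = −532/(2√p) = -43.5539. At p = 37.3, Q_d = 2467.88.
Ed = (dQ_d/dp)·(p/Q_d) = (-43.5539) × (37.3/2467.88) = -0.65828…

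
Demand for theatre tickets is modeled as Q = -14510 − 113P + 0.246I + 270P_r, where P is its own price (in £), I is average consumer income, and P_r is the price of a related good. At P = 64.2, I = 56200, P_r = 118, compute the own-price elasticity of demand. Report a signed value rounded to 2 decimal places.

-0.30

At the given values, Q = -14510 − 113(64.2) + 0.246(56200) + 270(118) = 23920.6.
∂Q/∂P = −113.
E = (-113) × (64.2/23920.6) = -0.3032…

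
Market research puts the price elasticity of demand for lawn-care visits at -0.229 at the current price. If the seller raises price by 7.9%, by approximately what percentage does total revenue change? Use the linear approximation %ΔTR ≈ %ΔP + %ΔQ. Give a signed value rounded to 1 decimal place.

+6.1%

%ΔQ ≈ Ed × %ΔP = (-0.229) × (+7.9%) = -1.8091%
%ΔTR ≈ %ΔP + %ΔQ = (+7.9%) + (-1.8091%) = +6.0909%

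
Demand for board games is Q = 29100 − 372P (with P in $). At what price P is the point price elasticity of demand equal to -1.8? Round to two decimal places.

50.29

Ed = −372P/(29100 − 372P). Set this equal to -1.8:
372P = 1.8·(29100 − 372P) ⇒ 372P(1 + 1.8) = 1.8·29100
P = 1.8·29100 / (372·2.8) = 50.2880…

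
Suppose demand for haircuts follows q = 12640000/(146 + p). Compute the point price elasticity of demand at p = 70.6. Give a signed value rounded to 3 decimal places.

-0.326

dq/dp = −12640000/(146 + p)² = -269.42. At p = 70.6, q = 58356.4.
Ed = (dq/dp)·(p/q) = (-269.42) × (70.6/58356.4) = -0.32594…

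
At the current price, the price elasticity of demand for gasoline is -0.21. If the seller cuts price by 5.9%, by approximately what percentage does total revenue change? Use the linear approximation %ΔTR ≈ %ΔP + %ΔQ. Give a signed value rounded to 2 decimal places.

-4.66%

%ΔQ ≈ Ed × %ΔP = (-0.21) × (-5.9%) = +1.2390%
%ΔTR ≈ %ΔP + %ΔQ = (-5.9%) + (+1.2390%) = -4.6610%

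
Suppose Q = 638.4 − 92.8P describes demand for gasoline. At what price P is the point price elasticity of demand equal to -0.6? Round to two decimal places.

2.58

Ed = −92.8P/(638.4 − 92.8P). Set this equal to -0.6:
92.8P = 0.6·(638.4 − 92.8P) ⇒ 92.8P(1 + 0.6) = 0.6·638.4
P = 0.6·638.4 / (92.8·1.6) = 2.5797…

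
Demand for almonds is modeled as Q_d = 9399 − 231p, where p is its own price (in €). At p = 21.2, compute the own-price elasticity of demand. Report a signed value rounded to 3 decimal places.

At the given values, Q_d = 9399 − 231(21.2) = 4501.8.
∂Q_d/∂p = −231.
E = (-231) × (21.2/4501.8) = -1.08783…

-1.088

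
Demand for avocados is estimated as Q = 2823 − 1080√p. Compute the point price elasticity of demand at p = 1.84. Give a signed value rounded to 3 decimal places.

-0.539

dQ/dp = −1080/(2√p) = -398.093. At p = 1.84, Q = 1358.02.
Ed = (dQ/dp)·(p/Q) = (-398.093) × (1.84/1358.02) = -0.53938…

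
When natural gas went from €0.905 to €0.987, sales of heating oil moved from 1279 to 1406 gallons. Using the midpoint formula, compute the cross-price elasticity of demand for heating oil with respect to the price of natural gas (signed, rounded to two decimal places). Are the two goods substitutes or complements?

1.09; substitutes

%ΔQ_{heating oil} = (1406 − 1279)/avg = 127/1342.5 = 0.094599…
%ΔP_{natural gas} = (0.987 − 0.905)/avg = 0.082/0.946 = 0.086680…
E_cross = (127/1342.5) / (0.082/0.946) = 1.0913…
E_cross > 0 ⇒ the goods are substitutes.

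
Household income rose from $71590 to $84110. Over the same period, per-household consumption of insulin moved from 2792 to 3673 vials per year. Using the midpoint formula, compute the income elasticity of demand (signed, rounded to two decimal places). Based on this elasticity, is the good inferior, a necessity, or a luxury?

1.69; luxury

%ΔQ = (3673 − 2792)/[( 2792 + 3673)/2] = 881/3232.5 = 0.272544…
%ΔIncome = (84110 − 71590)/[( 71590 + 84110)/2] = 12520/77850 = 0.160822…
E_income = (881/3232.5) / (12520/77850) = 1.6946…
E_income > 1 ⇒ normal good, luxury.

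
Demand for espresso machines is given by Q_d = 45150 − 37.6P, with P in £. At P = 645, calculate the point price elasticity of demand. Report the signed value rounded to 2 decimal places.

dQ_d/dP = −37.6. At P = 645, Q_d = 45150 − 37.6(645) = 20898.
Ed = (dQ_d/dP)·(P/Q_d) = −37.6 × (645/20898) = -1.1604…

-1.16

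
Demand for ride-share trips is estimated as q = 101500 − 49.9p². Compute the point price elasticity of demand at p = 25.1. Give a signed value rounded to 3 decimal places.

dq/dp = −2·49.9·p = -2504.98. At p = 25.1, q = 70062.501.
Ed = (dq/dp)·(p/q) = (-2504.98) × (25.1/70062.501) = -0.89741…

-0.897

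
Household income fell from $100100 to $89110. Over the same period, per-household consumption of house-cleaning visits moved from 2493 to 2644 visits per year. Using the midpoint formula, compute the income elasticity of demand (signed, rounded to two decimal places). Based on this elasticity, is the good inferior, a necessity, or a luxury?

%ΔQ = (2644 − 2493)/[( 2493 + 2644)/2] = 151/2568.5 = 0.058789…
%ΔIncome = (89110 − 100100)/[( 100100 + 89110)/2] = -10990/94605 = -0.116167…
E_income = (151/2568.5) / (-10990/94605) = -0.5060…
E_income < 0 ⇒ inferior good.

-0.51; inferior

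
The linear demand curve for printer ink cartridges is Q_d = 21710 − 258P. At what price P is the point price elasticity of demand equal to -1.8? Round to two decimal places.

Ed = −258P/(21710 − 258P). Set this equal to -1.8:
258P = 1.8·(21710 − 258P) ⇒ 258P(1 + 1.8) = 1.8·21710
P = 1.8·21710 / (258·2.8) = 54.0946…

54.09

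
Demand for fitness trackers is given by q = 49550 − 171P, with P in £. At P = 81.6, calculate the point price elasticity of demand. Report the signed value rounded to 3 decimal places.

-0.392

dq/dP = −171. At P = 81.6, q = 49550 − 171(81.6) = 35596.4.
Ed = (dq/dP)·(P/q) = −171 × (81.6/35596.4) = -0.39199…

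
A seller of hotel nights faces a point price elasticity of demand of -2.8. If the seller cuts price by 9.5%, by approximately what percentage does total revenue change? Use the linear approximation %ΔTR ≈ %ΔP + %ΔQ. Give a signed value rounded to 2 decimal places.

%ΔQ ≈ Ed × %ΔP = (-2.8) × (-9.5%) = +26.6000%
%ΔTR ≈ %ΔP + %ΔQ = (-9.5%) + (+26.6000%) = +17.1000%

+17.10%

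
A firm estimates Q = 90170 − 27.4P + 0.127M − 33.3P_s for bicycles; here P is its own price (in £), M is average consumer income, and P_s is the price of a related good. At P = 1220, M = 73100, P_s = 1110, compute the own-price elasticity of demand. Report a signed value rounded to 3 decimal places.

At the given values, Q = 90170 − 27.4(1220) + 0.127(73100) − 33.3(1110) = 29062.7.
∂Q/∂P = −27.4.
E = (-27.4) × (1220/29062.7) = -1.15020…

-1.150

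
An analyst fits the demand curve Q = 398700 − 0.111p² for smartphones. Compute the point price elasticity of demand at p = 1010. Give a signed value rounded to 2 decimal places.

dQ/dp = −2·0.111·p = -224.22. At p = 1010, Q = 285468.9.
Ed = (dQ/dp)·(p/Q) = (-224.22) × (1010/285468.9) = -0.7932…

-0.79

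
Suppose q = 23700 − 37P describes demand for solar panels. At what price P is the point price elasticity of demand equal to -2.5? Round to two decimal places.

457.53

Ed = −37P/(23700 − 37P). Set this equal to -2.5:
37P = 2.5·(23700 − 37P) ⇒ 37P(1 + 2.5) = 2.5·23700
P = 2.5·23700 / (37·3.5) = 457.5289…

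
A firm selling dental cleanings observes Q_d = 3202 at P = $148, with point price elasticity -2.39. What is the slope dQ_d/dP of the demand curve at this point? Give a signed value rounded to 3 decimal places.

-51.708

Ed = (dQ_d/dP)·(P/Q_d) ⇒ dQ_d/dP = Ed·Q_d/P = (-2.39)·3202/148 = -51.70797…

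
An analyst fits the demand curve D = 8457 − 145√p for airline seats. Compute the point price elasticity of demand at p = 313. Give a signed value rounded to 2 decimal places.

-0.22

dD/dp = −145/(2√p) = -4.09794. At p = 313, D = 5891.69.
Ed = (dD/dp)·(p/D) = (-4.09794) × (313/5891.69) = -0.2177…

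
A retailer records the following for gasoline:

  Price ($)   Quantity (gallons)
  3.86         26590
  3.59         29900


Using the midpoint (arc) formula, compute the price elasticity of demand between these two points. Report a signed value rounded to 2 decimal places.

-1.62

%ΔQ = (29900 − 26590) / [(26590 + 29900)/2] = 3310/28245 = 0.117188…
%ΔP = (3.59 − 3.86) / [(3.86 + 3.59)/2] = -0.27/3.725 = -0.072483…
Arc Ed = %ΔQ / %ΔP = (3310/28245) / (-0.27/3.725) = -1.6167…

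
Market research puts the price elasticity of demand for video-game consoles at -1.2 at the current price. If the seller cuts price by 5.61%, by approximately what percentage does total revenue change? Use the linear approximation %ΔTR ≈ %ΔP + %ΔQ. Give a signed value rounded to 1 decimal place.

+1.1%

%ΔQ ≈ Ed × %ΔP = (-1.2) × (-5.61%) = +6.7320%
%ΔTR ≈ %ΔP + %ΔQ = (-5.61%) + (+6.7320%) = +1.1220%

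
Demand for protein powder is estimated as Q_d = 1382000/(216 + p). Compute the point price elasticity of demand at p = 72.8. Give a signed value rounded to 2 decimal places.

dQ_d/dp = −1382000/(216 + p)² = -16.5697. At p = 72.8, Q_d = 4785.32.
Ed = (dQ_d/dp)·(p/Q_d) = (-16.5697) × (72.8/4785.32) = -0.2520…

-0.25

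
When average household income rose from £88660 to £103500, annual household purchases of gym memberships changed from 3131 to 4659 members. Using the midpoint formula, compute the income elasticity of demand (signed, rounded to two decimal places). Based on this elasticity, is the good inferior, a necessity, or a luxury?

%ΔQ = (4659 − 3131)/[( 3131 + 4659)/2] = 1528/3895 = 0.392297…
%ΔIncome = (103500 − 88660)/[( 88660 + 103500)/2] = 14840/96080 = 0.154454…
E_income = (1528/3895) / (14840/96080) = 2.5398…
E_income > 1 ⇒ normal good, luxury.

2.54; luxury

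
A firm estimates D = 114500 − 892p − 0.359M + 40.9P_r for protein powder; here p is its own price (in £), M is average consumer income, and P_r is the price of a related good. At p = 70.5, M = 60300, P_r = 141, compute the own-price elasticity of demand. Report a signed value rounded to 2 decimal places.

-1.76

At the given values, D = 114500 − 892(70.5) − 0.359(60300) + 40.9(141) = 35733.2.
∂D/∂p = −892.
E = (-892) × (70.5/35733.2) = -1.7598…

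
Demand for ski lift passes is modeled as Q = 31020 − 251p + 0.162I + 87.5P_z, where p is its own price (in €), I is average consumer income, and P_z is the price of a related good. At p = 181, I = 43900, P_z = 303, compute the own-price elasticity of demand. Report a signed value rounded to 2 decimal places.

-2.36

At the given values, Q = 31020 − 251(181) + 0.162(43900) + 87.5(303) = 19213.3.
∂Q/∂p = −251.
E = (-251) × (181/19213.3) = -2.3645…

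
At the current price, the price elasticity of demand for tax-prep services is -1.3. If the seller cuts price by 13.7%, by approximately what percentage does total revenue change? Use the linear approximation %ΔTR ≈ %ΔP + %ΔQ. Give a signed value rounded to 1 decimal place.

+4.1%

%ΔQ ≈ Ed × %ΔP = (-1.3) × (-13.7%) = +17.8100%
%ΔTR ≈ %ΔP + %ΔQ = (-13.7%) + (+17.8100%) = +4.1100%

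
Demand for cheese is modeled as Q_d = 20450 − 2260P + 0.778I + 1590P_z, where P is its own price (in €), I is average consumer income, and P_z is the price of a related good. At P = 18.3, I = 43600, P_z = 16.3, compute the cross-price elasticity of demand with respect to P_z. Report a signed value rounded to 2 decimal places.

0.67

At the given values, Q_d = 20450 − 2260(18.3) + 0.778(43600) + 1590(16.3) = 38929.8.
∂Q_d/∂P_z = 1590.
E = (1590) × (16.3/38929.8) = 0.6657…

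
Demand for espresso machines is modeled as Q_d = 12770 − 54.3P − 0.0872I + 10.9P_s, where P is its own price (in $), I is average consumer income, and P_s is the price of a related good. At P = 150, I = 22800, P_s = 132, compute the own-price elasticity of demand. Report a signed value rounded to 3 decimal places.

-1.998

At the given values, Q_d = 12770 − 54.3(150) − 0.0872(22800) + 10.9(132) = 4075.64.
∂Q_d/∂P = −54.3.
E = (-54.3) × (150/4075.64) = -1.99845…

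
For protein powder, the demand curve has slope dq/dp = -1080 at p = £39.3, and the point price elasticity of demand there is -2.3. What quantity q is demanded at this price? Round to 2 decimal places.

18453.91

Ed = (dq/dp)·(p/q) ⇒ q = (dq/dp)·p/Ed = (-1080)·39.3/(-2.3) = 18453.9130…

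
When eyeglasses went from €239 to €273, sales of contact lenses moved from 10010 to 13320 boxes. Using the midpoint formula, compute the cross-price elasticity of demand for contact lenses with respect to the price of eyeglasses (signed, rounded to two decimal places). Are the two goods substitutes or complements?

%ΔQ_{contact lenses} = (13320 − 10010)/avg = 3310/11665 = 0.283754…
%ΔP_{eyeglasses} = (273 − 239)/avg = 34/256 = 0.132812…
E_cross = (3310/11665) / (34/256) = 2.1365…
E_cross > 0 ⇒ the goods are substitutes.

2.14; substitutes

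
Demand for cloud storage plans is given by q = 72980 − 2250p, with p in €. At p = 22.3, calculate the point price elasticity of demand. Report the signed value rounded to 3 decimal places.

-2.200

dq/dp = −2250. At p = 22.3, q = 72980 − 2250(22.3) = 22805.
Ed = (dq/dp)·(p/q) = −2250 × (22.3/22805) = -2.20017…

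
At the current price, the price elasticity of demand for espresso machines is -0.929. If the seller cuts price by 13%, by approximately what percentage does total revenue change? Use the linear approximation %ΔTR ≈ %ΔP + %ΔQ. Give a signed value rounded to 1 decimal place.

%ΔQ ≈ Ed × %ΔP = (-0.929) × (-13%) = +12.0770%
%ΔTR ≈ %ΔP + %ΔQ = (-13%) + (+12.0770%) = -0.9230%

-0.9%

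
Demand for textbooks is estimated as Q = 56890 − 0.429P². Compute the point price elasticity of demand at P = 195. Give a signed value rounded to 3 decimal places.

dQ/dP = −2·0.429·P = -167.31. At P = 195, Q = 40577.275.
Ed = (dQ/dP)·(P/Q) = (-167.31) × (195/40577.275) = -0.80403…

-0.804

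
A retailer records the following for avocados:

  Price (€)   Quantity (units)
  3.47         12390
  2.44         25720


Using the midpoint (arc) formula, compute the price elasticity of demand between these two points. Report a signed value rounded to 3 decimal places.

%ΔQ = (25720 − 12390) / [(12390 + 25720)/2] = 13330/19055 = 0.699553…
%ΔP = (2.44 − 3.47) / [(3.47 + 2.44)/2] = -1.03/2.955 = -0.348561…
Arc Ed = %ΔQ / %ΔP = (13330/19055) / (-1.03/2.955) = -2.00697…

-2.007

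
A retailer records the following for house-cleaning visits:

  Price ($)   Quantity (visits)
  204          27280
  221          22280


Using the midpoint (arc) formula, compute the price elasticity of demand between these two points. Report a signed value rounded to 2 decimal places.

-2.52

%ΔQ = (22280 − 27280) / [(27280 + 22280)/2] = -5000/24780 = -0.201775…
%ΔP = (221 − 204) / [(204 + 221)/2] = 17/212.5 = 0.08
Arc Ed = %ΔQ / %ΔP = (-5000/24780) / (17/212.5) = -2.5221…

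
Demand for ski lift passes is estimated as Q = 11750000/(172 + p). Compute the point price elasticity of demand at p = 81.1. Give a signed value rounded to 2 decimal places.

dQ/dp = −11750000/(172 + p)² = -183.423. At p = 81.1, Q = 46424.3.
Ed = (dQ/dp)·(p/Q) = (-183.423) × (81.1/46424.3) = -0.3204…

-0.32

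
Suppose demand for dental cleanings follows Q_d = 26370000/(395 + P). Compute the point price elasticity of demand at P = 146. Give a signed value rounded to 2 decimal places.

-0.27

dQ_d/dP = −26370000/(395 + P)² = -90.0981. At P = 146, Q_d = 48743.1.
Ed = (dQ_d/dP)·(P/Q_d) = (-90.0981) × (146/48743.1) = -0.2698…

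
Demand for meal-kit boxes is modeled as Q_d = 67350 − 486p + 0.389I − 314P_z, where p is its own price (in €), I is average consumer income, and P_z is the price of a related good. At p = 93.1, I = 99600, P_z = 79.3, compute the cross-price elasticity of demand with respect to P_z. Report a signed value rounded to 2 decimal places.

-0.69

At the given values, Q_d = 67350 − 486(93.1) + 0.389(99600) − 314(79.3) = 35947.6.
∂Q_d/∂P_z = -314.
E = (-314) × (79.3/35947.6) = -0.6926…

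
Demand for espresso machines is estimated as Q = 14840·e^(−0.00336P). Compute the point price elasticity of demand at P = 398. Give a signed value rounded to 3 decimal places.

dQ/dP = −0.00336·Q = -13.0918. At P = 398, Q = 3896.37.
Ed = (dQ/dP)·(P/Q) = (-13.0918) × (398/3896.37) = -1.33728

-1.337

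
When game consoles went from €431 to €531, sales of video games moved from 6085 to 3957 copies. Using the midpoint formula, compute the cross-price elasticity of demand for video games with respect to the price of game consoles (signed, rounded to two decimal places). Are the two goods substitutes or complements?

-2.04; complements

%ΔQ_{video games} = (3957 − 6085)/avg = -2128/5021 = -0.423819…
%ΔP_{game consoles} = (531 − 431)/avg = 100/481 = 0.207900…
E_cross = (-2128/5021) / (100/481) = -2.0385…
E_cross < 0 ⇒ the goods are complements.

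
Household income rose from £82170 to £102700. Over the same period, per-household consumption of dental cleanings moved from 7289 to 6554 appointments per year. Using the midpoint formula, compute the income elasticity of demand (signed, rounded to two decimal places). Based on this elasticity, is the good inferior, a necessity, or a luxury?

-0.48; inferior

%ΔQ = (6554 − 7289)/[( 7289 + 6554)/2] = -735/6921.5 = -0.106190…
%ΔIncome = (102700 − 82170)/[( 82170 + 102700)/2] = 20530/92435 = 0.222102…
E_income = (-735/6921.5) / (20530/92435) = -0.4781…
E_income < 0 ⇒ inferior good.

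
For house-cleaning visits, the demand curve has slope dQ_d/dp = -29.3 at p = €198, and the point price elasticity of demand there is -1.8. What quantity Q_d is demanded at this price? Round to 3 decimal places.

3223.000

Ed = (dQ_d/dp)·(p/Q_d) ⇒ Q_d = (dQ_d/dp)·p/Ed = (-29.3)·198/(-1.8) = 3223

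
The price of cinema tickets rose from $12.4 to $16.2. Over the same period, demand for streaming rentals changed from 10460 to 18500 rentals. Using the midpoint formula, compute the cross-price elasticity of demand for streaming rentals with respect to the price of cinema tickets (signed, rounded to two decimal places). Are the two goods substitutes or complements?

2.09; substitutes

%ΔQ_{streaming rentals} = (18500 − 10460)/avg = 8040/14480 = 0.555248…
%ΔP_{cinema tickets} = (16.2 − 12.4)/avg = 3.8/14.3 = 0.265734…
E_cross = (8040/14480) / (3.8/14.3) = 2.0894…
E_cross > 0 ⇒ the goods are substitutes.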